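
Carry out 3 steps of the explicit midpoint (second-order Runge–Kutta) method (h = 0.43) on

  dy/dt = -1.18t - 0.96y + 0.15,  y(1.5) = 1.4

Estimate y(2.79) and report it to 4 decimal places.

Midpoint: k1 = f(t_n, y_n); k2 = f(t_n + h/2, y_n + (h/2)·k1); y_{n+1} = y_n + h·k2.
t=1.500000, y=1.400000:
  k1 = f(1.500000, 1.400000) = -2.964000
  k2 = f(1.715000, 0.762740) = -2.605930
  y ← 1.400000 + 0.43·(-2.605930) = 0.279450
t=1.930000, y=0.279450:
  k1 = f(1.930000, 0.279450) = -2.395672
  k2 = f(2.145000, -0.235620) = -2.154905
  y ← 0.279450 + 0.43·(-2.154905) = -0.647159
t=2.360000, y=-0.647159:
  k1 = f(2.360000, -0.647159) = -2.013527
  k2 = f(2.575000, -1.080068) = -1.851635
  y ← -0.647159 + 0.43·(-1.851635) = -1.443362
y(2.79) ≈ -1.4434

-1.4434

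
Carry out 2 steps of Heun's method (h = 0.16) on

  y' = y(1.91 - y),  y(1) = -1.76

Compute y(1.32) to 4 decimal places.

-8.6502

Heun: k1 = f(x_n, y_n); k2 = f(x_n + h, y_n + h·k1); y_{n+1} = y_n + (h/2)·(k1 + k2).
x=1.000000, y=-1.760000:
  k1 = f(1.000000, -1.760000) = -6.459200
  k2 = f(1.160000, -2.793472) = -13.139017
  y ← -1.760000 + (0.16/2)·(-6.459200 + (-13.139017)) = -3.327857
x=1.160000, y=-3.327857:
  k1 = f(1.160000, -3.327857) = -17.430842
  k2 = f(1.320000, -6.116792) = -49.098219
  y ← -3.327857 + (0.16/2)·(-17.430842 + (-49.098219)) = -8.650182
y(1.32) ≈ -8.6502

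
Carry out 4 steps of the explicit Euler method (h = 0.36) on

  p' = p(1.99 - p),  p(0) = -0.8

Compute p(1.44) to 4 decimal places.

-64.2123

Euler: p_{n+1} = p_n + h·f(x_n, p_n).
x=0.000000, p=-0.800000: f=-2.232000 → p ← -0.800000 + 0.36·(-2.232000) = -1.603520
x=0.360000, p=-1.603520: f=-5.762281 → p ← -1.603520 + 0.36·(-5.762281) = -3.677941
x=0.720000, p=-3.677941: f=-20.846355 → p ← -3.677941 + 0.36·(-20.846355) = -11.182629
x=1.080000, p=-11.182629: f=-147.304621 → p ← -11.182629 + 0.36·(-147.304621) = -64.212293
p(1.44) ≈ -64.2123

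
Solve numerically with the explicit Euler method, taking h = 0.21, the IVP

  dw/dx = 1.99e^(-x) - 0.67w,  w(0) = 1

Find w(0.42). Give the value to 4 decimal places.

Euler: w_{n+1} = w_n + h·f(x_n, w_n).
x=0.000000, w=1.000000: f=1.320000 → w ← 1.000000 + 0.21·1.320000 = 1.277200
x=0.210000, w=1.277200: f=0.757339 → w ← 1.277200 + 0.21·0.757339 = 1.436241
w(0.42) ≈ 1.4362

1.4362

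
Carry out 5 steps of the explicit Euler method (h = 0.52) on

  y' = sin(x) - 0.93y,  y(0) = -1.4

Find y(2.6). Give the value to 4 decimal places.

Euler: y_{n+1} = y_n + h·f(x_n, y_n).
x=0.000000, y=-1.400000: f=1.302000 → y ← -1.400000 + 0.52·1.302000 = -0.722960
x=0.520000, y=-0.722960: f=1.169233 → y ← -0.722960 + 0.52·1.169233 = -0.114959
x=1.040000, y=-0.114959: f=0.969316 → y ← -0.114959 + 0.52·0.969316 = 0.389085
x=1.560000, y=0.389085: f=0.638092 → y ← 0.389085 + 0.52·0.638092 = 0.720893
x=2.080000, y=0.720893: f=0.202702 → y ← 0.720893 + 0.52·0.202702 = 0.826299
y(2.6) ≈ 0.8263

0.8263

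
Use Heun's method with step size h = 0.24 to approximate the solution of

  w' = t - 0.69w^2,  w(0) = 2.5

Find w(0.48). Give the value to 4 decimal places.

Heun: k1 = f(t_n, w_n); k2 = f(t_n + h, w_n + h·k1); w_{n+1} = w_n + (h/2)·(k1 + k2).
t=0.000000, w=2.500000:
  k1 = f(0.000000, 2.500000) = -4.312500
  k2 = f(0.240000, 1.465000) = -1.240895
  w ← 2.500000 + (0.24/2)·(-4.312500 + (-1.240895)) = 1.833593
t=0.240000, w=1.833593:
  k1 = f(0.240000, 1.833593) = -2.079823
  k2 = f(0.480000, 1.334435) = -0.748695
  w ← 1.833593 + (0.24/2)·(-2.079823 + (-0.748695)) = 1.494170
w(0.48) ≈ 1.4942

1.4942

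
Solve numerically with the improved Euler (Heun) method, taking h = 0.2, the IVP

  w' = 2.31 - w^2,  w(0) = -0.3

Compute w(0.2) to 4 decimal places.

0.1509

Heun: k1 = f(x_n, w_n); k2 = f(x_n + h, w_n + h·k1); w_{n+1} = w_n + (h/2)·(k1 + k2).
x=0.000000, w=-0.300000:
  k1 = f(0.000000, -0.300000) = 2.220000
  k2 = f(0.200000, 0.144000) = 2.289264
  w ← -0.300000 + (0.2/2)·(2.220000 + 2.289264) = 0.150926
w(0.2) ≈ 0.1509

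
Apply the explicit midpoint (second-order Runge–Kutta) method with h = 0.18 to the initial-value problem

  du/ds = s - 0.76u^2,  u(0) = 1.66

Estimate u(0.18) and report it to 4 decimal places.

1.3800

Midpoint: k1 = f(s_n, u_n); k2 = f(s_n + h/2, u_n + (h/2)·k1); u_{n+1} = u_n + h·k2.
s=0.000000, u=1.660000:
  k1 = f(0.000000, 1.660000) = -2.094256
  k2 = f(0.090000, 1.471517) = -1.555675
  u ← 1.660000 + 0.18·(-1.555675) = 1.379978
u(0.18) ≈ 1.3800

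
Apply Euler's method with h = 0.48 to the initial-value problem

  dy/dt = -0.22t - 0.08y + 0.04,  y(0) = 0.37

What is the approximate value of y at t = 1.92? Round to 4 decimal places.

Euler: y_{n+1} = y_n + h·f(t_n, y_n).
t=0.000000, y=0.370000: f=0.010400 → y ← 0.370000 + 0.48·0.010400 = 0.374992
t=0.480000, y=0.374992: f=-0.095599 → y ← 0.374992 + 0.48·(-0.095599) = 0.329104
t=0.960000, y=0.329104: f=-0.197528 → y ← 0.329104 + 0.48·(-0.197528) = 0.234291
t=1.440000, y=0.234291: f=-0.295543 → y ← 0.234291 + 0.48·(-0.295543) = 0.092430
y(1.92) ≈ 0.0924

0.0924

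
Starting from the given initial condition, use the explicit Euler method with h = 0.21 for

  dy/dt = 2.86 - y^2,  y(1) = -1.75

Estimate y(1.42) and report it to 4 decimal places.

-1.8667

Euler: y_{n+1} = y_n + h·f(t_n, y_n).
t=1.000000, y=-1.750000: f=-0.202500 → y ← -1.750000 + 0.21·(-0.202500) = -1.792525
t=1.210000, y=-1.792525: f=-0.353146 → y ← -1.792525 + 0.21·(-0.353146) = -1.866686
y(1.42) ≈ -1.8667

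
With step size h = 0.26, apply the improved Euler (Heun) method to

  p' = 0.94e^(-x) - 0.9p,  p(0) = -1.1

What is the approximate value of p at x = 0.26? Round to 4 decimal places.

Heun: k1 = f(x_n, p_n); k2 = f(x_n + h, p_n + h·k1); p_{n+1} = p_n + (h/2)·(k1 + k2).
x=0.000000, p=-1.100000:
  k1 = f(0.000000, -1.100000) = 1.930000
  k2 = f(0.260000, -0.598200) = 1.263168
  p ← -1.100000 + (0.26/2)·(1.930000 + 1.263168) = -0.684888
p(0.26) ≈ -0.6849

-0.6849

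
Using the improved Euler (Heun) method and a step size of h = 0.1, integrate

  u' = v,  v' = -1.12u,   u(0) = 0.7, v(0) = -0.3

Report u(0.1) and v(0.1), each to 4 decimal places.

0.6661, -0.3767

Heun on (u,v): k1 = f(t_n, state_n); k2 = f(t_n + h, state_n + h·k1); state_{n+1} = state_n + (h/2)·(k1 + k2).
0.000000: (0.700000, -0.300000)
  k1 = (-0.300000, -0.784000)
  predictor → (0.670000, -0.378400)
  k2 = (-0.378400, -0.750400)
  → (0.666080, -0.376720)
(u(0.1), v(0.1)) ≈ (0.6661, -0.3767)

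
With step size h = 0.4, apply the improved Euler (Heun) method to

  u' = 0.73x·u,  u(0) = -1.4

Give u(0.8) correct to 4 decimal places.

-1.7616

Heun: k1 = f(x_n, u_n); k2 = f(x_n + h, u_n + h·k1); u_{n+1} = u_n + (h/2)·(k1 + k2).
x=0.000000, u=-1.400000:
  k1 = f(0.000000, -1.400000) = 0.000000
  k2 = f(0.400000, -1.400000) = -0.408800
  u ← -1.400000 + (0.4/2)·(0.000000 + (-0.408800)) = -1.481760
x=0.400000, u=-1.481760:
  k1 = f(0.400000, -1.481760) = -0.432674
  k2 = f(0.800000, -1.654830) = -0.966420
  u ← -1.481760 + (0.4/2)·(-0.432674 + (-0.966420)) = -1.761579
u(0.8) ≈ -1.7616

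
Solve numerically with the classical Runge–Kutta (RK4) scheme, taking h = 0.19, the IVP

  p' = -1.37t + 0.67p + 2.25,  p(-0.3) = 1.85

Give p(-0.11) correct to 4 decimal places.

RK4: k1 = f(t_n, p_n); k2 = f(t_n + h/2, p_n + (h/2)·k1); k3 = f(t_n + h/2, p_n + (h/2)·k2); k4 = f(t_n + h, p_n + h·k3); p_{n+1} = p_n + (h/6)·(k1 + 2k2 + 2k3 + k4).
t=-0.300000, p=1.850000:
  k1 = f(-0.300000, 1.850000) = 3.900500
  k2 = f(-0.205000, 2.220548) = 4.018617
  k3 = f(-0.205000, 2.231769) = 4.026135
  k4 = f(-0.110000, 2.614966) = 4.152727
  p ← 1.850000 + (0.19/6)·(k1 + 2k2 + 2k3 + k4) = 2.614520
p(-0.11) ≈ 2.6145

2.6145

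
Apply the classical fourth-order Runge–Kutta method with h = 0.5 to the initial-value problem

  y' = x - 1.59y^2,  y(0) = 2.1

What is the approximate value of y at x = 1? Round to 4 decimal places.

RK4: k1 = f(x_n, y_n); k2 = f(x_n + h/2, y_n + (h/2)·k1); k3 = f(x_n + h/2, y_n + (h/2)·k2); k4 = f(x_n + h, y_n + h·k3); y_{n+1} = y_n + (h/6)·(k1 + 2k2 + 2k3 + k4).
x=0.000000, y=2.100000:
  k1 = f(0.000000, 2.100000) = -7.011900
  k2 = f(0.250000, 0.347025) = 0.058522
  k3 = f(0.250000, 2.114631) = -6.859943
  k4 = f(0.500000, -1.329971) = -2.312430
  y ← 2.100000 + (0.5/6)·(k1 + 2k2 + 2k3 + k4) = 0.189402
x=0.500000, y=0.189402:
  k1 = f(0.500000, 0.189402) = 0.442962
  k2 = f(0.750000, 0.300143) = 0.606764
  k3 = f(0.750000, 0.341093) = 0.565012
  k4 = f(1.000000, 0.471908) = 0.645911
  y ← 0.189402 + (0.5/6)·(k1 + 2k2 + 2k3 + k4) = 0.475438
y(1) ≈ 0.4754

0.4754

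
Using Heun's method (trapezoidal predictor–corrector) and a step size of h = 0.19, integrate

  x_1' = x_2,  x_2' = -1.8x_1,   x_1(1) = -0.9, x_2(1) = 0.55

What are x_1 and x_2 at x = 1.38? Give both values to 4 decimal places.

Heun on (x_1,x_2): k1 = f(x_n, state_n); k2 = f(x_n + h, state_n + h·k1); state_{n+1} = state_n + (h/2)·(k1 + k2).
1.000000: (-0.900000, 0.550000)
  k1 = (0.550000, 1.620000)
  predictor → (-0.795500, 0.857800)
  k2 = (0.857800, 1.431900)
  → (-0.766259, 0.839931)
1.190000: (-0.766259, 0.839931)
  k1 = (0.839931, 1.379266)
  predictor → (-0.606672, 1.101991)
  k2 = (1.101991, 1.092010)
  → (-0.581776, 1.074702)
(x_1(1.38), x_2(1.38)) ≈ (-0.5818, 1.0747)

-0.5818, 1.0747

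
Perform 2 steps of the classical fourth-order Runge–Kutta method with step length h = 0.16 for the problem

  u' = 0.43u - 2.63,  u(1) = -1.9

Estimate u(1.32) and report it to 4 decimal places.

RK4: k1 = f(s_n, u_n); k2 = f(s_n + h/2, u_n + (h/2)·k1); k3 = f(s_n + h/2, u_n + (h/2)·k2); k4 = f(s_n + h, u_n + h·k3); u_{n+1} = u_n + (h/6)·(k1 + 2k2 + 2k3 + k4).
s=1.000000, u=-1.900000:
  k1 = f(1.000000, -1.900000) = -3.447000
  k2 = f(1.080000, -2.175760) = -3.565577
  k3 = f(1.080000, -2.185246) = -3.569656
  k4 = f(1.160000, -2.471145) = -3.692592
  u ← -1.900000 + (0.16/6)·(k1 + 2k2 + 2k3 + k4) = -2.470935
s=1.160000, u=-2.470935:
  k1 = f(1.160000, -2.470935) = -3.692502
  k2 = f(1.240000, -2.766335) = -3.819524
  k3 = f(1.240000, -2.776497) = -3.823894
  k4 = f(1.320000, -3.082758) = -3.955586
  u ← -2.470935 + (0.16/6)·(k1 + 2k2 + 2k3 + k4) = -3.082533
u(1.32) ≈ -3.0825

-3.0825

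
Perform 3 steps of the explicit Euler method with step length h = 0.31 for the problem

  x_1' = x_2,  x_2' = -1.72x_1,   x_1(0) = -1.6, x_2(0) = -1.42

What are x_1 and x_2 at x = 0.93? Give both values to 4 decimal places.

-2.0544, 1.7025

Euler on (x_1,x_2): x_1_{n+1} = x_1_n + h·x_1', x_2_{n+1} = x_2_n + h·x_2'.
0.000000: (-1.600000, -1.420000); f=(-1.420000, 2.752000) → (-2.040200, -0.566880)
0.310000: (-2.040200, -0.566880); f=(-0.566880, 3.509144) → (-2.215933, 0.520955)
0.620000: (-2.215933, 0.520955); f=(0.520955, 3.811404) → (-2.054437, 1.702490)
(x_1(0.93), x_2(0.93)) ≈ (-2.0544, 1.7025)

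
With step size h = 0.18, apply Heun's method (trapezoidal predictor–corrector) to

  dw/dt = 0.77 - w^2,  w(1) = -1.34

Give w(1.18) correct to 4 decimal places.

Heun: k1 = f(t_n, w_n); k2 = f(t_n + h, w_n + h·k1); w_{n+1} = w_n + (h/2)·(k1 + k2).
t=1.000000, w=-1.340000:
  k1 = f(1.000000, -1.340000) = -1.025600
  k2 = f(1.180000, -1.524608) = -1.554430
  w ← -1.340000 + (0.18/2)·(-1.025600 + (-1.554430)) = -1.572203
w(1.18) ≈ -1.5722

-1.5722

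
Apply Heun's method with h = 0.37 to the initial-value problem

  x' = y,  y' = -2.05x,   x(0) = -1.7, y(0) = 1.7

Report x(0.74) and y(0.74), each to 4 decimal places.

Heun on (x,y): k1 = f(t_n, state_n); k2 = f(t_n + h, state_n + h·k1); state_{n+1} = state_n + (h/2)·(k1 + k2).
0.000000: (-1.700000, 1.700000)
  k1 = (1.700000, 3.485000)
  predictor → (-1.071000, 2.989450)
  k2 = (2.989450, 2.195550)
  → (-0.832452, 2.750902)
0.370000: (-0.832452, 2.750902)
  k1 = (2.750902, 1.706526)
  predictor → (0.185382, 3.382316)
  k2 = (3.382316, -0.380033)
  → (0.302194, 2.996303)
(x(0.74), y(0.74)) ≈ (0.3022, 2.9963)

0.3022, 2.9963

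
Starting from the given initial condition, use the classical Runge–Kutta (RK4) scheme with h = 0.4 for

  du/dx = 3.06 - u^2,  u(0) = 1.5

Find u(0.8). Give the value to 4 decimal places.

RK4: k1 = f(x_n, u_n); k2 = f(x_n + h/2, u_n + (h/2)·k1); k3 = f(x_n + h/2, u_n + (h/2)·k2); k4 = f(x_n + h, u_n + h·k3); u_{n+1} = u_n + (h/6)·(k1 + 2k2 + 2k3 + k4).
x=0.000000, u=1.500000:
  k1 = f(0.000000, 1.500000) = 0.810000
  k2 = f(0.200000, 1.662000) = 0.297756
  k3 = f(0.200000, 1.559551) = 0.627800
  k4 = f(0.400000, 1.751120) = -0.006421
  u ← 1.500000 + (0.4/6)·(k1 + 2k2 + 2k3 + k4) = 1.676979
x=0.400000, u=1.676979:
  k1 = f(0.400000, 1.676979) = 0.247740
  k2 = f(0.600000, 1.726527) = 0.079103
  k3 = f(0.600000, 1.692800) = 0.194428
  k4 = f(0.800000, 1.754751) = -0.019150
  u ← 1.676979 + (0.4/6)·(k1 + 2k2 + 2k3 + k4) = 1.728690
u(0.8) ≈ 1.7287

1.7287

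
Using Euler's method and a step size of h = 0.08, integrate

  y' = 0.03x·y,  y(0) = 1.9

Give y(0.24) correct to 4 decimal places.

1.9011

Euler: y_{n+1} = y_n + h·f(x_n, y_n).
x=0.000000, y=1.900000: f=0.000000 → y ← 1.900000 + 0.08·0.000000 = 1.900000
x=0.080000, y=1.900000: f=0.004560 → y ← 1.900000 + 0.08·0.004560 = 1.900365
x=0.160000, y=1.900365: f=0.009122 → y ← 1.900365 + 0.08·0.009122 = 1.901095
y(0.24) ≈ 1.9011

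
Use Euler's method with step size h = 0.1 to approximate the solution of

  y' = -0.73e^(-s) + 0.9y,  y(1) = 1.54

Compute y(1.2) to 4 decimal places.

Euler: y_{n+1} = y_n + h·f(s_n, y_n).
s=1.000000, y=1.540000: f=1.117448 → y ← 1.540000 + 0.1·1.117448 = 1.651745
s=1.100000, y=1.651745: f=1.243574 → y ← 1.651745 + 0.1·1.243574 = 1.776102
y(1.2) ≈ 1.7761

1.7761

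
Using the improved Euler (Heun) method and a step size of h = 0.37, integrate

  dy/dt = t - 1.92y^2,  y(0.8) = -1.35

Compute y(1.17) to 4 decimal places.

-3.5923

Heun: k1 = f(t_n, y_n); k2 = f(t_n + h, y_n + h·k1); y_{n+1} = y_n + (h/2)·(k1 + k2).
t=0.800000, y=-1.350000:
  k1 = f(0.800000, -1.350000) = -2.699200
  k2 = f(1.170000, -2.348704) = -9.421508
  y ← -1.350000 + (0.37/2)·(-2.699200 + (-9.421508)) = -3.592331
y(1.17) ≈ -3.5923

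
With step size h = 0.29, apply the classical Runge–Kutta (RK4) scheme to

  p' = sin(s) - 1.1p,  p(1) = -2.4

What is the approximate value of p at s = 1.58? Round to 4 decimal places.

-0.8584

RK4: k1 = f(s_n, p_n); k2 = f(s_n + h/2, p_n + (h/2)·k1); k3 = f(s_n + h/2, p_n + (h/2)·k2); k4 = f(s_n + h, p_n + h·k3); p_{n+1} = p_n + (h/6)·(k1 + 2k2 + 2k3 + k4).
s=1.000000, p=-2.400000:
  k1 = f(1.000000, -2.400000) = 3.481471
  k2 = f(1.145000, -1.895187) = 2.995415
  k3 = f(1.145000, -1.965665) = 3.072941
  k4 = f(1.290000, -1.508847) = 2.620567
  p ← -2.400000 + (0.29/6)·(k1 + 2k2 + 2k3 + k4) = -1.518460
s=1.290000, p=-1.518460:
  k1 = f(1.290000, -1.518460) = 2.631141
  k2 = f(1.435000, -1.136945) = 2.241433
  k3 = f(1.435000, -1.193453) = 2.303592
  k4 = f(1.580000, -0.850419) = 1.935418
  p ← -1.518460 + (0.29/6)·(k1 + 2k2 + 2k3 + k4) = -0.858391
p(1.58) ≈ -0.8584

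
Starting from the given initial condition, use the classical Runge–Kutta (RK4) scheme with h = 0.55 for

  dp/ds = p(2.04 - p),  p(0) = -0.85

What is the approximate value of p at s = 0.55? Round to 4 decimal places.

-9.0589

RK4: k1 = f(s_n, p_n); k2 = f(s_n + h/2, p_n + (h/2)·k1); k3 = f(s_n + h/2, p_n + (h/2)·k2); k4 = f(s_n + h, p_n + h·k3); p_{n+1} = p_n + (h/6)·(k1 + 2k2 + 2k3 + k4).
s=0.000000, p=-0.850000:
  k1 = f(0.000000, -0.850000) = -2.456500
  k2 = f(0.275000, -1.525537) = -5.439361
  k3 = f(0.275000, -2.345824) = -10.288373
  k4 = f(0.550000, -6.508605) = -55.639498
  p ← -0.850000 + (0.55/6)·(k1 + 2k2 + 2k3 + k4) = -9.058885
p(0.55) ≈ -9.0589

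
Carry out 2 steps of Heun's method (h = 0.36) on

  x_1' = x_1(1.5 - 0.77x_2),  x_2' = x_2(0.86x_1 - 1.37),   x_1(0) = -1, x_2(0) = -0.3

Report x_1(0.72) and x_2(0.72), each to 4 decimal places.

Heun on (x_1,x_2): k1 = f(t_n, state_n); k2 = f(t_n + h, state_n + h·k1); state_{n+1} = state_n + (h/2)·(k1 + k2).
0.000000: (-1.000000, -0.300000)
  k1 = (-1.731000, 0.669000)
  predictor → (-1.623160, -0.059160)
  k2 = (-2.508680, 0.163632)
  → (-1.763142, -0.150126)
0.360000: (-1.763142, -0.150126)
  k1 = (-2.848528, 0.433310)
  predictor → (-2.788613, 0.005865)
  k2 = (-4.170325, -0.022102)
  → (-3.026536, -0.076109)
(x_1(0.72), x_2(0.72)) ≈ (-3.0265, -0.0761)

-3.0265, -0.0761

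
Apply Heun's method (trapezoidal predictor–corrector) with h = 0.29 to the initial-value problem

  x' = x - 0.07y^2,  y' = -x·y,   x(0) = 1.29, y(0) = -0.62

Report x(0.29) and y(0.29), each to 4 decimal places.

Heun on (x,y): k1 = f(t_n, state_n); k2 = f(t_n + h, state_n + h·k1); state_{n+1} = state_n + (h/2)·(k1 + k2).
0.000000: (1.290000, -0.620000)
  k1 = (1.263092, 0.799800)
  predictor → (1.656297, -0.388058)
  k2 = (1.645755, 0.642739)
  → (1.711783, -0.410832)
(x(0.29), y(0.29)) ≈ (1.7118, -0.4108)

1.7118, -0.4108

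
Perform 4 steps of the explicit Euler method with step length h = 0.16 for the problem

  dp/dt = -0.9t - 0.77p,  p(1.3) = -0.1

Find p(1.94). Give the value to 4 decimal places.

Euler: p_{n+1} = p_n + h·f(t_n, p_n).
t=1.300000, p=-0.100000: f=-1.093000 → p ← -0.100000 + 0.16·(-1.093000) = -0.274880
t=1.460000, p=-0.274880: f=-1.102342 → p ← -0.274880 + 0.16·(-1.102342) = -0.451255
t=1.620000, p=-0.451255: f=-1.110534 → p ← -0.451255 + 0.16·(-1.110534) = -0.628940
t=1.780000, p=-0.628940: f=-1.117716 → p ← -0.628940 + 0.16·(-1.117716) = -0.807775
p(1.94) ≈ -0.8078

-0.8078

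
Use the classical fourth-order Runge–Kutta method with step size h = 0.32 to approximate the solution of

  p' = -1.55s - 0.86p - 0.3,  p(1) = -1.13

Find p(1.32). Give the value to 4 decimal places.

RK4: k1 = f(s_n, p_n); k2 = f(s_n + h/2, p_n + (h/2)·k1); k3 = f(s_n + h/2, p_n + (h/2)·k2); k4 = f(s_n + h, p_n + h·k3); p_{n+1} = p_n + (h/6)·(k1 + 2k2 + 2k3 + k4).
s=1.000000, p=-1.130000:
  k1 = f(1.000000, -1.130000) = -0.878200
  k2 = f(1.160000, -1.270512) = -1.005360
  k3 = f(1.160000, -1.290858) = -0.987863
  k4 = f(1.320000, -1.446116) = -1.102340
  p ← -1.130000 + (0.32/6)·(k1 + 2k2 + 2k3 + k4) = -1.448239
p(1.32) ≈ -1.4482

-1.4482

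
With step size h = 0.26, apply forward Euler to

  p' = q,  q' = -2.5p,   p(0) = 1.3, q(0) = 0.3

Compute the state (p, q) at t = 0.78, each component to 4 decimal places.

Euler on (p,q): p_{n+1} = p_n + h·p', q_{n+1} = q_n + h·q'.
0.000000: (1.300000, 0.300000); f=(0.300000, -3.250000) → (1.378000, -0.545000)
0.260000: (1.378000, -0.545000); f=(-0.545000, -3.445000) → (1.236300, -1.440700)
0.520000: (1.236300, -1.440700); f=(-1.440700, -3.090750) → (0.861718, -2.244295)
(p(0.78), q(0.78)) ≈ (0.8617, -2.2443)

0.8617, -2.2443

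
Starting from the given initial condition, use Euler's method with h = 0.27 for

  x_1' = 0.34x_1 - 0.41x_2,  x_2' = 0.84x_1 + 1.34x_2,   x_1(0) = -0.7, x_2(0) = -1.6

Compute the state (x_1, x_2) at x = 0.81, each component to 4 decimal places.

Euler on (x_1,x_2): x_1_{n+1} = x_1_n + h·x_1', x_2_{n+1} = x_2_n + h·x_2'.
0.000000: (-0.700000, -1.600000); f=(0.418000, -2.732000) → (-0.587140, -2.337640)
0.270000: (-0.587140, -2.337640); f=(0.758805, -3.625635) → (-0.382263, -3.316562)
0.540000: (-0.382263, -3.316562); f=(1.229821, -4.765293) → (-0.050211, -4.603191)
(x_1(0.81), x_2(0.81)) ≈ (-0.0502, -4.6032)

-0.0502, -4.6032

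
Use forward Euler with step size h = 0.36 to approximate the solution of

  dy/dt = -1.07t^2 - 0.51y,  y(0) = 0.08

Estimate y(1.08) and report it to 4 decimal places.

Euler: y_{n+1} = y_n + h·f(t_n, y_n).
t=0.000000, y=0.080000: f=-0.040800 → y ← 0.080000 + 0.36·(-0.040800) = 0.065312
t=0.360000, y=0.065312: f=-0.171981 → y ← 0.065312 + 0.36·(-0.171981) = 0.003399
t=0.720000, y=0.003399: f=-0.556421 → y ← 0.003399 + 0.36·(-0.556421) = -0.196913
y(1.08) ≈ -0.1969

-0.1969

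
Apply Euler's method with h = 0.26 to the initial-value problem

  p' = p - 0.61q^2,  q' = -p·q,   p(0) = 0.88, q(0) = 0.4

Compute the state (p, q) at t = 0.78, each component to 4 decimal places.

Euler on (p,q): p_{n+1} = p_n + h·p', q_{n+1} = q_n + h·q'.
0.000000: (0.880000, 0.400000); f=(0.782400, -0.352000) → (1.083424, 0.308480)
0.260000: (1.083424, 0.308480); f=(1.025376, -0.334215) → (1.350022, 0.221584)
0.520000: (1.350022, 0.221584); f=(1.320071, -0.299144) → (1.693240, 0.143807)
(p(0.78), q(0.78)) ≈ (1.6932, 0.1438)

1.6932, 0.1438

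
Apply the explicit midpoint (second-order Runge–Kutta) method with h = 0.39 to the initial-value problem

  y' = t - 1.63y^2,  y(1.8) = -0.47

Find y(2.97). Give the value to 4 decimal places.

1.1540

Midpoint: k1 = f(t_n, y_n); k2 = f(t_n + h/2, y_n + (h/2)·k1); y_{n+1} = y_n + h·k2.
t=1.800000, y=-0.470000:
  k1 = f(1.800000, -0.470000) = 1.439933
  k2 = f(1.995000, -0.189213) = 1.936643
  y ← -0.470000 + 0.39·1.936643 = 0.285291
t=2.190000, y=0.285291:
  k1 = f(2.190000, 0.285291) = 2.057333
  k2 = f(2.385000, 0.686471) = 1.616875
  y ← 0.285291 + 0.39·1.616875 = 0.915872
t=2.580000, y=0.915872:
  k1 = f(2.580000, 0.915872) = 1.212720
  k2 = f(2.775000, 1.152353) = 0.610496
  y ← 0.915872 + 0.39·0.610496 = 1.153966
y(2.97) ≈ 1.1540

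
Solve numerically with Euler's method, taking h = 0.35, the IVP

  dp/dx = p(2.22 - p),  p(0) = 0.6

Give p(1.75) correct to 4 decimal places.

Euler: p_{n+1} = p_n + h·f(x_n, p_n).
x=0.000000, p=0.600000: f=0.972000 → p ← 0.600000 + 0.35·0.972000 = 0.940200
x=0.350000, p=0.940200: f=1.203268 → p ← 0.940200 + 0.35·1.203268 = 1.361344
x=0.700000, p=1.361344: f=1.168926 → p ← 1.361344 + 0.35·1.168926 = 1.770468
x=1.050000, p=1.770468: f=0.795882 → p ← 1.770468 + 0.35·0.795882 = 2.049027
x=1.400000, p=2.049027: f=0.350329 → p ← 2.049027 + 0.35·0.350329 = 2.171642
p(1.75) ≈ 2.1716

2.1716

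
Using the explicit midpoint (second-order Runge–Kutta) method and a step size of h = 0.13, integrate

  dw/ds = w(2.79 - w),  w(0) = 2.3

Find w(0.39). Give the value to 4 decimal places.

2.6004

Midpoint: k1 = f(s_n, w_n); k2 = f(s_n + h/2, w_n + (h/2)·k1); w_{n+1} = w_n + h·k2.
s=0.000000, w=2.300000:
  k1 = f(0.000000, 2.300000) = 1.127000
  k2 = f(0.065000, 2.373255) = 0.989042
  w ← 2.300000 + 0.13·0.989042 = 2.428575
s=0.130000, w=2.428575:
  k1 = f(0.130000, 2.428575) = 0.877747
  k2 = f(0.195000, 2.485629) = 0.756553
  w ← 2.428575 + 0.13·0.756553 = 2.526927
s=0.260000, w=2.526927:
  k1 = f(0.260000, 2.526927) = 0.664765
  k2 = f(0.325000, 2.570137) = 0.565078
  w ← 2.526927 + 0.13·0.565078 = 2.600388
w(0.39) ≈ 2.6004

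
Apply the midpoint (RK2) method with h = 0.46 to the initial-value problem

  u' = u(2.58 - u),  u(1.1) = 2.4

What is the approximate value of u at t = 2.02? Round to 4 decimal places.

2.5363

Midpoint: k1 = f(t_n, u_n); k2 = f(t_n + h/2, u_n + (h/2)·k1); u_{n+1} = u_n + h·k2.
t=1.100000, u=2.400000:
  k1 = f(1.100000, 2.400000) = 0.432000
  k2 = f(1.330000, 2.499360) = 0.201548
  u ← 2.400000 + 0.46·0.201548 = 2.492712
t=1.560000, u=2.492712:
  k1 = f(1.560000, 2.492712) = 0.217583
  k2 = f(1.790000, 2.542756) = 0.094701
  u ← 2.492712 + 0.46·0.094701 = 2.536275
u(2.02) ≈ 2.5363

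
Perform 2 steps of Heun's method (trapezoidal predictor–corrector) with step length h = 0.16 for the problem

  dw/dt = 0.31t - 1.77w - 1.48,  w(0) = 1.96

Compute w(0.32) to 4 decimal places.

Heun: k1 = f(t_n, w_n); k2 = f(t_n + h, w_n + h·k1); w_{n+1} = w_n + (h/2)·(k1 + k2).
t=0.000000, w=1.960000:
  k1 = f(0.000000, 1.960000) = -4.949200
  k2 = f(0.160000, 1.168128) = -3.497987
  w ← 1.960000 + (0.16/2)·(-4.949200 + (-3.497987)) = 1.284225
t=0.160000, w=1.284225:
  k1 = f(0.160000, 1.284225) = -3.703478
  k2 = f(0.320000, 0.691669) = -2.605053
  w ← 1.284225 + (0.16/2)·(-3.703478 + (-2.605053)) = 0.779543
w(0.32) ≈ 0.7795

0.7795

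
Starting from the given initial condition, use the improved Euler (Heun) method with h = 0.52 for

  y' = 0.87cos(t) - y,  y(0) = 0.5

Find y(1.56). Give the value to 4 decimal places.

0.4176

Heun: k1 = f(t_n, y_n); k2 = f(t_n + h, y_n + h·k1); y_{n+1} = y_n + (h/2)·(k1 + k2).
t=0.000000, y=0.500000:
  k1 = f(0.000000, 0.500000) = 0.370000
  k2 = f(0.520000, 0.692400) = 0.062603
  y ← 0.500000 + (0.52/2)·(0.370000 + 0.062603) = 0.612477
t=0.520000, y=0.612477:
  k1 = f(0.520000, 0.612477) = 0.142526
  k2 = f(1.040000, 0.686590) = -0.246179
  y ← 0.612477 + (0.52/2)·(0.142526 + (-0.246179)) = 0.585527
t=1.040000, y=0.585527:
  k1 = f(1.040000, 0.585527) = -0.145115
  k2 = f(1.560000, 0.510067) = -0.500674
  y ← 0.585527 + (0.52/2)·(-0.145115 + (-0.500674)) = 0.417622
y(1.56) ≈ 0.4176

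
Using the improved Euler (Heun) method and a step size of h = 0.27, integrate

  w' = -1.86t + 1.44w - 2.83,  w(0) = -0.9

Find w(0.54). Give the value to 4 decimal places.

-4.5081

Heun: k1 = f(t_n, w_n); k2 = f(t_n + h, w_n + h·k1); w_{n+1} = w_n + (h/2)·(k1 + k2).
t=0.000000, w=-0.900000:
  k1 = f(0.000000, -0.900000) = -4.126000
  k2 = f(0.270000, -2.014020) = -6.232389
  w ← -0.900000 + (0.27/2)·(-4.126000 + (-6.232389)) = -2.298382
t=0.270000, w=-2.298382:
  k1 = f(0.270000, -2.298382) = -6.641871
  k2 = f(0.540000, -4.091688) = -9.726430
  w ← -2.298382 + (0.27/2)·(-6.641871 + (-9.726430)) = -4.508103
w(0.54) ≈ -4.5081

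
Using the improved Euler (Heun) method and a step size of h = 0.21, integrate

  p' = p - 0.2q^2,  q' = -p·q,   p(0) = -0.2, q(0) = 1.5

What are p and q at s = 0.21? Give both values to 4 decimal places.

-0.3549, 1.5867

Heun on (p,q): k1 = f(s_n, state_n); k2 = f(s_n + h, state_n + h·k1); state_{n+1} = state_n + (h/2)·(k1 + k2).
0.000000: (-0.200000, 1.500000)
  k1 = (-0.650000, 0.300000)
  predictor → (-0.336500, 1.563000)
  k2 = (-0.825094, 0.525950)
  → (-0.354885, 1.586725)
(p(0.21), q(0.21)) ≈ (-0.3549, 1.5867)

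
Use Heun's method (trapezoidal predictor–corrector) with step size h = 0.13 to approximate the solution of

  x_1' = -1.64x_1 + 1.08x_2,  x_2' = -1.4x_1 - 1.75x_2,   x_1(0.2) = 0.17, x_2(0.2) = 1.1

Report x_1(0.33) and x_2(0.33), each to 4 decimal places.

Heun on (x_1,x_2): k1 = f(x_n, state_n); k2 = f(x_n + h, state_n + h·k1); state_{n+1} = state_n + (h/2)·(k1 + k2).
0.200000: (0.170000, 1.100000)
  k1 = (0.909200, -2.163000)
  predictor → (0.288196, 0.818810)
  k2 = (0.411673, -1.836392)
  → (0.255857, 0.840040)
(x_1(0.33), x_2(0.33)) ≈ (0.2559, 0.8400)

0.2559, 0.8400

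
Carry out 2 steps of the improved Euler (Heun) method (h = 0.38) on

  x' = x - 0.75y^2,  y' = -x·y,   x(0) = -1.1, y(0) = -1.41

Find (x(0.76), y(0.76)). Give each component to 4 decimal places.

Heun on (x,y): k1 = f(t_n, state_n); k2 = f(t_n + h, state_n + h·k1); state_{n+1} = state_n + (h/2)·(k1 + k2).
0.000000: (-1.100000, -1.410000)
  k1 = (-2.591075, -1.551000)
  predictor → (-2.084608, -1.999380)
  k2 = (-5.082749, -4.167925)
  → (-2.558027, -2.496596)
0.380000: (-2.558027, -2.496596)
  k1 = (-7.232769, -6.386358)
  predictor → (-5.306479, -4.923412)
  k2 = (-23.486466, -26.125979)
  → (-8.394681, -8.673940)
(x(0.76), y(0.76)) ≈ (-8.3947, -8.6739)

-8.3947, -8.6739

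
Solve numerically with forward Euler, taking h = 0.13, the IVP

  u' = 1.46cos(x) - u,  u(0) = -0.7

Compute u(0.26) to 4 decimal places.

Euler: u_{n+1} = u_n + h·f(x_n, u_n).
x=0.000000, u=-0.700000: f=2.160000 → u ← -0.700000 + 0.13·2.160000 = -0.419200
x=0.130000, u=-0.419200: f=1.866880 → u ← -0.419200 + 0.13·1.866880 = -0.176506
u(0.26) ≈ -0.1765

-0.1765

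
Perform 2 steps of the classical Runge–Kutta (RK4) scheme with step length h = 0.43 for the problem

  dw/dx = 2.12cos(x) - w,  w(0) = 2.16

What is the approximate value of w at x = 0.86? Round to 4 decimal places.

RK4: k1 = f(x_n, w_n); k2 = f(x_n + h/2, w_n + (h/2)·k1); k3 = f(x_n + h/2, w_n + (h/2)·k2); k4 = f(x_n + h, w_n + h·k3); w_{n+1} = w_n + (h/6)·(k1 + 2k2 + 2k3 + k4).
x=0.000000, w=2.160000:
  k1 = f(0.000000, 2.160000) = -0.040000
  k2 = f(0.215000, 2.151400) = -0.080210
  k3 = f(0.215000, 2.142755) = -0.071565
  k4 = f(0.430000, 2.129227) = -0.202220
  w ← 2.160000 + (0.43/6)·(k1 + 2k2 + 2k3 + k4) = 2.120887
x=0.430000, w=2.120887:
  k1 = f(0.430000, 2.120887) = -0.193879
  k2 = f(0.645000, 2.079203) = -0.385111
  k3 = f(0.645000, 2.038088) = -0.343996
  k4 = f(0.860000, 1.972968) = -0.589801
  w ← 2.120887 + (0.43/6)·(k1 + 2k2 + 2k3 + k4) = 1.960217
w(0.86) ≈ 1.9602

1.9602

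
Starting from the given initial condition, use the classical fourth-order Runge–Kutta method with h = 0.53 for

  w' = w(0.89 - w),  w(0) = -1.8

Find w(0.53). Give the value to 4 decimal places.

RK4: k1 = f(x_n, w_n); k2 = f(x_n + h/2, w_n + (h/2)·k1); k3 = f(x_n + h/2, w_n + (h/2)·k2); k4 = f(x_n + h, w_n + h·k3); w_{n+1} = w_n + (h/6)·(k1 + 2k2 + 2k3 + k4).
x=0.000000, w=-1.800000:
  k1 = f(0.000000, -1.800000) = -4.842000
  k2 = f(0.265000, -3.083130) = -12.249676
  k3 = f(0.265000, -5.046164) = -29.954859
  k4 = f(0.530000, -17.676076) = -328.175353
  w ← -1.800000 + (0.53/6)·(k1 + 2k2 + 2k3 + k4) = -38.672668
w(0.53) ≈ -38.6727

-38.6727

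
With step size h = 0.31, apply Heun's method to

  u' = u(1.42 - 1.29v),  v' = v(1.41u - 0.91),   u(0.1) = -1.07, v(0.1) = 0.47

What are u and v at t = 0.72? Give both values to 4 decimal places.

Heun on (u,v): k1 = f(t_n, state_n); k2 = f(t_n + h, state_n + h·k1); state_{n+1} = state_n + (h/2)·(k1 + k2).
0.100000: (-1.070000, 0.470000)
  k1 = (-0.870659, -1.136789)
  predictor → (-1.339904, 0.117595)
  k2 = (-1.699403, -0.329181)
  → (-1.468360, 0.242775)
0.410000: (-1.468360, 0.242775)
  k1 = (-1.625211, -0.723563)
  predictor → (-1.972175, 0.018470)
  k2 = (-2.753498, -0.068170)
  → (-2.147060, 0.120056)
(u(0.72), v(0.72)) ≈ (-2.1471, 0.1201)

-2.1471, 0.1201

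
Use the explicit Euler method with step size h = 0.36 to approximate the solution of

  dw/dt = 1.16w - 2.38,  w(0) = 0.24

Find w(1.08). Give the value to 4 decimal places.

-3.1095

Euler: w_{n+1} = w_n + h·f(t_n, w_n).
t=0.000000, w=0.240000: f=-2.101600 → w ← 0.240000 + 0.36·(-2.101600) = -0.516576
t=0.360000, w=-0.516576: f=-2.979228 → w ← -0.516576 + 0.36·(-2.979228) = -1.589098
t=0.720000, w=-1.589098: f=-4.223354 → w ← -1.589098 + 0.36·(-4.223354) = -3.109506
w(1.08) ≈ -3.1095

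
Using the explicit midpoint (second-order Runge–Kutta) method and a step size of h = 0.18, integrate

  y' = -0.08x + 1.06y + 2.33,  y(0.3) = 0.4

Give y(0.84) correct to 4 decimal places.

Midpoint: k1 = f(x_n, y_n); k2 = f(x_n + h/2, y_n + (h/2)·k1); y_{n+1} = y_n + h·k2.
x=0.300000, y=0.400000:
  k1 = f(0.300000, 0.400000) = 2.730000
  k2 = f(0.390000, 0.645700) = 2.983242
  y ← 0.400000 + 0.18·2.983242 = 0.936984
x=0.480000, y=0.936984:
  k1 = f(0.480000, 0.936984) = 3.284803
  k2 = f(0.570000, 1.232616) = 3.590973
  y ← 0.936984 + 0.18·3.590973 = 1.583359
x=0.660000, y=1.583359:
  k1 = f(0.660000, 1.583359) = 3.955560
  k2 = f(0.750000, 1.939359) = 4.325721
  y ← 1.583359 + 0.18·4.325721 = 2.361988
y(0.84) ≈ 2.3620

2.3620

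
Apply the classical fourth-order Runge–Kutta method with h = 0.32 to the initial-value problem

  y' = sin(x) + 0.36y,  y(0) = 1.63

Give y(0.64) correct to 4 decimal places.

2.2666

RK4: k1 = f(x_n, y_n); k2 = f(x_n + h/2, y_n + (h/2)·k1); k3 = f(x_n + h/2, y_n + (h/2)·k2); k4 = f(x_n + h, y_n + h·k3); y_{n+1} = y_n + (h/6)·(k1 + 2k2 + 2k3 + k4).
x=0.000000, y=1.630000:
  k1 = f(0.000000, 1.630000) = 0.586800
  k2 = f(0.160000, 1.723888) = 0.779918
  k3 = f(0.160000, 1.754787) = 0.791041
  k4 = f(0.320000, 1.883133) = 0.992495
  y ← 1.630000 + (0.32/6)·(k1 + 2k2 + 2k3 + k4) = 1.881798
x=0.320000, y=1.881798:
  k1 = f(0.320000, 1.881798) = 0.992014
  k2 = f(0.480000, 2.040520) = 1.196366
  k3 = f(0.480000, 2.073217) = 1.208137
  k4 = f(0.640000, 2.268402) = 1.413820
  y ← 1.881798 + (0.32/6)·(k1 + 2k2 + 2k3 + k4) = 2.266590
y(0.64) ≈ 2.2666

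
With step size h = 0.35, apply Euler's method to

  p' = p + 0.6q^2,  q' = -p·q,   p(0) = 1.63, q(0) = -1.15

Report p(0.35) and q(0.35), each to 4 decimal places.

Euler on (p,q): p_{n+1} = p_n + h·p', q_{n+1} = q_n + h·q'.
0.000000: (1.630000, -1.150000); f=(2.423500, 1.874500) → (2.478225, -0.493925)
(p(0.35), q(0.35)) ≈ (2.4782, -0.4939)

2.4782, -0.4939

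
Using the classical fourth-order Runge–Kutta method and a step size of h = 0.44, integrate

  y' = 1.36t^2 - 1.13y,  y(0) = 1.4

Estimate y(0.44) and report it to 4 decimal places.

RK4: k1 = f(t_n, y_n); k2 = f(t_n + h/2, y_n + (h/2)·k1); k3 = f(t_n + h/2, y_n + (h/2)·k2); k4 = f(t_n + h, y_n + h·k3); y_{n+1} = y_n + (h/6)·(k1 + 2k2 + 2k3 + k4).
t=0.000000, y=1.400000:
  k1 = f(0.000000, 1.400000) = -1.582000
  k2 = f(0.220000, 1.051960) = -1.122891
  k3 = f(0.220000, 1.152964) = -1.237025
  k4 = f(0.440000, 0.855709) = -0.703655
  y ← 1.400000 + (0.44/6)·(k1 + 2k2 + 2k3 + k4) = 0.886264
y(0.44) ≈ 0.8863

0.8863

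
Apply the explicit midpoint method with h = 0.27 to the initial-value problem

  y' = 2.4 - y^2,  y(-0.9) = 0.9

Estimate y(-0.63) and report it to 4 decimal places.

1.2125

Midpoint: k1 = f(x_n, y_n); k2 = f(x_n + h/2, y_n + (h/2)·k1); y_{n+1} = y_n + h·k2.
x=-0.900000, y=0.900000:
  k1 = f(-0.900000, 0.900000) = 1.590000
  k2 = f(-0.765000, 1.114650) = 1.157555
  y ← 0.900000 + 0.27·1.157555 = 1.212540
y(-0.63) ≈ 1.2125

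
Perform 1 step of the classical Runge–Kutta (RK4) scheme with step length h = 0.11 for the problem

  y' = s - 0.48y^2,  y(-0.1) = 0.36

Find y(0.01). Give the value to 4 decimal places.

0.3485

RK4: k1 = f(s_n, y_n); k2 = f(s_n + h/2, y_n + (h/2)·k1); k3 = f(s_n + h/2, y_n + (h/2)·k2); k4 = f(s_n + h, y_n + h·k3); y_{n+1} = y_n + (h/6)·(k1 + 2k2 + 2k3 + k4).
s=-0.100000, y=0.360000:
  k1 = f(-0.100000, 0.360000) = -0.162208
  k2 = f(-0.045000, 0.351079) = -0.104163
  k3 = f(-0.045000, 0.354271) = -0.105244
  k4 = f(0.010000, 0.348423) = -0.048271
  y ← 0.360000 + (0.11/6)·(k1 + 2k2 + 2k3 + k4) = 0.348463
y(0.01) ≈ 0.3485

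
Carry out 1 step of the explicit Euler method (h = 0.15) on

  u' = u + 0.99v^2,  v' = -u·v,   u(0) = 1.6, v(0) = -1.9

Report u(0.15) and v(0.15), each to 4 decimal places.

Euler on (u,v): u_{n+1} = u_n + h·u', v_{n+1} = v_n + h·v'.
0.000000: (1.600000, -1.900000); f=(5.173900, 3.040000) → (2.376085, -1.444000)
(u(0.15), v(0.15)) ≈ (2.3761, -1.4440)

2.3761, -1.4440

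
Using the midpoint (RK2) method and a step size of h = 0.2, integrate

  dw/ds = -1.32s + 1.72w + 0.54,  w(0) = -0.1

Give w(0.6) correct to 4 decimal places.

Midpoint: k1 = f(s_n, w_n); k2 = f(s_n + h/2, w_n + (h/2)·k1); w_{n+1} = w_n + h·k2.
s=0.000000, w=-0.100000:
  k1 = f(0.000000, -0.100000) = 0.368000
  k2 = f(0.100000, -0.063200) = 0.299296
  w ← -0.100000 + 0.2·0.299296 = -0.040141
s=0.200000, w=-0.040141:
  k1 = f(0.200000, -0.040141) = 0.206958
  k2 = f(0.300000, -0.019445) = 0.110555
  w ← -0.040141 + 0.2·0.110555 = -0.018030
s=0.400000, w=-0.018030:
  k1 = f(0.400000, -0.018030) = -0.019011
  k2 = f(0.500000, -0.019931) = -0.154281
  w ← -0.018030 + 0.2·(-0.154281) = -0.048886
w(0.6) ≈ -0.0489

-0.0489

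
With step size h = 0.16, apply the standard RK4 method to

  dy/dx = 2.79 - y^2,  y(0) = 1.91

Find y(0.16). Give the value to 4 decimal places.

1.8068

RK4: k1 = f(x_n, y_n); k2 = f(x_n + h/2, y_n + (h/2)·k1); k3 = f(x_n + h/2, y_n + (h/2)·k2); k4 = f(x_n + h, y_n + h·k3); y_{n+1} = y_n + (h/6)·(k1 + 2k2 + 2k3 + k4).
x=0.000000, y=1.910000:
  k1 = f(0.000000, 1.910000) = -0.858100
  k2 = f(0.080000, 1.841352) = -0.600577
  k3 = f(0.080000, 1.861954) = -0.676872
  k4 = f(0.160000, 1.801700) = -0.456125
  y ← 1.910000 + (0.16/6)·(k1 + 2k2 + 2k3 + k4) = 1.806823
y(0.16) ≈ 1.8068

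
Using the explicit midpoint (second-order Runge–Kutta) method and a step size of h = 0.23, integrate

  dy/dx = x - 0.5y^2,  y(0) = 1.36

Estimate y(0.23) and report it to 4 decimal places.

1.2057

Midpoint: k1 = f(x_n, y_n); k2 = f(x_n + h/2, y_n + (h/2)·k1); y_{n+1} = y_n + h·k2.
x=0.000000, y=1.360000:
  k1 = f(0.000000, 1.360000) = -0.924800
  k2 = f(0.115000, 1.253648) = -0.670817
  y ← 1.360000 + 0.23·(-0.670817) = 1.205712
y(0.23) ≈ 1.2057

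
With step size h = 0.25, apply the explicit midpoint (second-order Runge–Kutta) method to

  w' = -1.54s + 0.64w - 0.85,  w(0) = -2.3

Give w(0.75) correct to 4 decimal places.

Midpoint: k1 = f(s_n, w_n); k2 = f(s_n + h/2, w_n + (h/2)·k1); w_{n+1} = w_n + h·k2.
s=0.000000, w=-2.300000:
  k1 = f(0.000000, -2.300000) = -2.322000
  k2 = f(0.125000, -2.590250) = -2.700260
  w ← -2.300000 + 0.25·(-2.700260) = -2.975065
s=0.250000, w=-2.975065:
  k1 = f(0.250000, -2.975065) = -3.139042
  k2 = f(0.375000, -3.367445) = -3.582665
  w ← -2.975065 + 0.25·(-3.582665) = -3.870731
s=0.500000, w=-3.870731:
  k1 = f(0.500000, -3.870731) = -4.097268
  k2 = f(0.625000, -4.382890) = -4.617549
  w ← -3.870731 + 0.25·(-4.617549) = -5.025119
w(0.75) ≈ -5.0251

-5.0251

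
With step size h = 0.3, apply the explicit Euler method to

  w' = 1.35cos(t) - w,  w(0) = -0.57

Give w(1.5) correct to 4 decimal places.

0.6209

Euler: w_{n+1} = w_n + h·f(t_n, w_n).
t=0.000000, w=-0.570000: f=1.920000 → w ← -0.570000 + 0.3·1.920000 = 0.006000
t=0.300000, w=0.006000: f=1.283704 → w ← 0.006000 + 0.3·1.283704 = 0.391111
t=0.600000, w=0.391111: f=0.723092 → w ← 0.391111 + 0.3·0.723092 = 0.608039
t=0.900000, w=0.608039: f=0.231135 → w ← 0.608039 + 0.3·0.231135 = 0.677379
t=1.200000, w=0.677379: f=-0.188196 → w ← 0.677379 + 0.3·(-0.188196) = 0.620920
w(1.5) ≈ 0.6209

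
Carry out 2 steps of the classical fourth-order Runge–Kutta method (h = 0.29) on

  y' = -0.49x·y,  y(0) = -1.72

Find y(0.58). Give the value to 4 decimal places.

RK4: k1 = f(x_n, y_n); k2 = f(x_n + h/2, y_n + (h/2)·k1); k3 = f(x_n + h/2, y_n + (h/2)·k2); k4 = f(x_n + h, y_n + h·k3); y_{n+1} = y_n + (h/6)·(k1 + 2k2 + 2k3 + k4).
x=0.000000, y=-1.720000:
  k1 = f(0.000000, -1.720000) = 0.000000
  k2 = f(0.145000, -1.720000) = 0.122206
  k3 = f(0.145000, -1.702280) = 0.120947
  k4 = f(0.290000, -1.684925) = 0.239428
  y ← -1.720000 + (0.29/6)·(k1 + 2k2 + 2k3 + k4) = -1.684923
x=0.290000, y=-1.684923:
  k1 = f(0.290000, -1.684923) = 0.239428
  k2 = f(0.435000, -1.650206) = 0.351741
  k3 = f(0.435000, -1.633920) = 0.348270
  k4 = f(0.580000, -1.583925) = 0.450151
  y ← -1.684923 + (0.29/6)·(k1 + 2k2 + 2k3 + k4) = -1.583925
y(0.58) ≈ -1.5839

-1.5839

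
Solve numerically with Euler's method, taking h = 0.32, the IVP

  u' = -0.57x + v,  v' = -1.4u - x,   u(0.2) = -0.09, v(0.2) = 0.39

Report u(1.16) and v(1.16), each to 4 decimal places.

Euler on (u,v): u_{n+1} = u_n + h·u', v_{n+1} = v_n + h·v'.
0.200000: (-0.090000, 0.390000); f=(0.276000, -0.074000) → (-0.001680, 0.366320)
0.520000: (-0.001680, 0.366320); f=(0.069920, -0.517648) → (0.020694, 0.200673)
0.840000: (0.020694, 0.200673); f=(-0.278127, -0.868972) → (-0.068306, -0.077398)
(u(1.16), v(1.16)) ≈ (-0.0683, -0.0774)

-0.0683, -0.0774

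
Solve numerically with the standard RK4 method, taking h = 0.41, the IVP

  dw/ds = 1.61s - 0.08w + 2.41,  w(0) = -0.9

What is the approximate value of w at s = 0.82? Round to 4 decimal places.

RK4: k1 = f(s_n, w_n); k2 = f(s_n + h/2, w_n + (h/2)·k1); k3 = f(s_n + h/2, w_n + (h/2)·k2); k4 = f(s_n + h, w_n + h·k3); w_{n+1} = w_n + (h/6)·(k1 + 2k2 + 2k3 + k4).
s=0.000000, w=-0.900000:
  k1 = f(0.000000, -0.900000) = 2.482000
  k2 = f(0.205000, -0.391190) = 2.771345
  k3 = f(0.205000, -0.331874) = 2.766600
  k4 = f(0.410000, 0.234306) = 3.051356
  w ← -0.900000 + (0.41/6)·(k1 + 2k2 + 2k3 + k4) = 0.234965
s=0.410000, w=0.234965:
  k1 = f(0.410000, 0.234965) = 3.051303
  k2 = f(0.615000, 0.860482) = 3.331311
  k3 = f(0.615000, 0.917884) = 3.326719
  k4 = f(0.820000, 1.598920) = 3.602286
  w ← 0.234965 + (0.41/6)·(k1 + 2k2 + 2k3 + k4) = 1.599558
w(0.82) ≈ 1.5996

1.5996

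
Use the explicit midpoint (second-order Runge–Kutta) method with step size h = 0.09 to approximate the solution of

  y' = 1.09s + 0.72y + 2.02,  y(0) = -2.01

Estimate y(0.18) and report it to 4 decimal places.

-1.8818

Midpoint: k1 = f(s_n, y_n); k2 = f(s_n + h/2, y_n + (h/2)·k1); y_{n+1} = y_n + h·k2.
s=0.000000, y=-2.010000:
  k1 = f(0.000000, -2.010000) = 0.572800
  k2 = f(0.045000, -1.984224) = 0.640409
  y ← -2.010000 + 0.09·0.640409 = -1.952363
s=0.090000, y=-1.952363:
  k1 = f(0.090000, -1.952363) = 0.712398
  k2 = f(0.135000, -1.920305) = 0.784530
  y ← -1.952363 + 0.09·0.784530 = -1.881755
y(0.18) ≈ -1.8818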